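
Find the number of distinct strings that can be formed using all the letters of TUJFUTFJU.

7560

Letter multiplicities in TUJFUTFJU: F×2, J×2, T×2, U×3.
The number of distinct arrangements is 9!/(3!·2!·2!·2!) = 362880/48 = 7560.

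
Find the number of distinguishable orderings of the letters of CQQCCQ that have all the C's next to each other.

Treat the 3 copies of C as a single block. The multiset to arrange is then {CCC, Q, Q, Q}, 4 items in all.
That gives (4)!/(3!) = 4 arrangements.

4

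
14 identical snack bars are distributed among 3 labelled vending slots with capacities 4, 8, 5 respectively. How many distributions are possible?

10

Without the upper bounds there are C(16,2) = 120 ways to split 14 among 3 vending slots.
Subtract solutions that violate a single cap (substitute x_i' = x_i − (cap_i+1)): x_1 ≥ 5 gives C(11,2) = 55; x_2 ≥ 9 gives C(7,2) = 21; x_3 ≥ 6 gives C(10,2) = 45. Together 121.
Add back pairs where two caps are both exceeded: 1 + 10 + 0 = 11.
By inclusion–exclusion the count is 120 − 121 + 11 = 10.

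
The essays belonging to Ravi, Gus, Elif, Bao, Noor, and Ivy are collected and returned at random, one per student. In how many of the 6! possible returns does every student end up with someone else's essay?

265

Count assignments avoiding every fixed point. For any j of the 6 students fixed to their own essay, the other 6−j can be arranged in (6−j)! ways.
By inclusion–exclusion this is Σ_{j=0}^{6} (−1)^j C(6,j)·(6−j)!.
Computing: 720 − 720 + 360 − 120 + 30 − 6 + 1 = 265.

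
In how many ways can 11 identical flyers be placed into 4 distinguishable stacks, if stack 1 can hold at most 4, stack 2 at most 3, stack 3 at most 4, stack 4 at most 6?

66

Without the upper bounds there are C(14,3) = 364 ways to split 11 among 4 stacks.
Subtract solutions that violate a single cap (substitute x_i' = x_i − (cap_i+1)): x_1 ≥ 5 gives C(9,3) = 84; x_2 ≥ 4 gives C(10,3) = 120; x_3 ≥ 5 gives C(9,3) = 84; x_4 ≥ 7 gives C(7,3) = 35. Together 323.
Add back pairs where two caps are both exceeded: 10 + 4 + 0 + 10 + 1 + 0 = 25.
By inclusion–exclusion the count is 364 − 323 + 25 = 66.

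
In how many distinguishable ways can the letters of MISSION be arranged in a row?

1260

MISSION has 7 letters with I appearing twice and S appearing twice.
The number of distinct arrangements is 7!/(2!·2!) = 5040/4 = 1260.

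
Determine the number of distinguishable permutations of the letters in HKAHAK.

90

The 6 letters of HKAHAK have repeats: A appearing twice, H appearing twice, and K appearing twice.
Dividing 6! = 720 by 2!·2!·2! = 8 for the repeated letters gives 90.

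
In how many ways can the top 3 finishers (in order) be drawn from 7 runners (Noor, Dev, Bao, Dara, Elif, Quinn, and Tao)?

There are 7 choices for 1st place, 6 for 2nd, and 5 for 3rd.
That gives 7 × 6 × 5 = 210.

210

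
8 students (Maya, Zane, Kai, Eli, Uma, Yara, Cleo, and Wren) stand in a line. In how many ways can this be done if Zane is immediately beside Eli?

10080

Place the 6 others and the Zane-Eli pair as 7 objects in a line; the pair has 2 internal arrangements.
That gives 2 × 7! = 2 × 5040 = 10080.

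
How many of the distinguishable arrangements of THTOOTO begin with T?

60

With the first slot taken by T, it remains to arrange the other 6 letters (HTOOTO).
Those 6 letters have O appearing 3 times and T appearing twice, giving (6)!/(3!·2!) = 60.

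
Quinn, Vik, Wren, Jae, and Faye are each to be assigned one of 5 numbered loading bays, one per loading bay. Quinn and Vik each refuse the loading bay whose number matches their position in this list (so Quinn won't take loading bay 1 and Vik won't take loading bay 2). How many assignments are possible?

Let Aᵢ (for i ∈ {1, 2}) be the placements that put person i in their forbidden loading bay. Any j of these fix j positions, leaving (5−j)! ways to fill the rest, and there are C(2,j) ways to pick which j.
By inclusion–exclusion, the number of valid placements is Σ_{j=0}^{2} (−1)^j C(2,j)·(5−j)!.
Computing: 120 − 48 + 6 = 78.

78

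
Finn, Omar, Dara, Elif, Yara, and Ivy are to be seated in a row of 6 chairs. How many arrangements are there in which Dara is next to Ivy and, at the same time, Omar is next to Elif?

Treat {Dara,Ivy} as one block (2 orders) and {Omar,Elif} as another (2 orders).
That leaves 4 units to arrange: 2 × 2 × 4! = 4 × 24 = 96.

96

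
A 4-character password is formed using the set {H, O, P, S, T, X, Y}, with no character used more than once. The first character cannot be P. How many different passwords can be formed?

The first character has 7−1 = 6 choices (anything except P).
The remaining 3 characters are filled from the other 6 symbols without repetition: 6 × 5 × 4 = 120.
Total: 6 × 120 = 720.

720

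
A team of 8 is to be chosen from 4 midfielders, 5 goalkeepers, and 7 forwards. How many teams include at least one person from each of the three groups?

12201

Unrestricted: C(16,8) = 12870 ways to pick any 8 of the 16.
Selections missing a whole group: no midfielders → C(12,8) = 495; no goalkeepers → C(11,8) = 165; no forwards → C(9,8) = 9.
Add back selections omitting two groups (i.e. drawn from a single group): C(4,8) + C(5,8) + C(7,8) = 0.
By inclusion–exclusion: 12870 − 669 + 0 = 12201.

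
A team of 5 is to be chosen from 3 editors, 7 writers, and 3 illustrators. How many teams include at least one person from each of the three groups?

798

Total 5-person selections from all 13: C(13,5) = 1287.
Subtract selections that omit an entire group: no editors → C(10,5) = 252; no writers → C(6,5) = 6; no illustrators → C(10,5) = 252.
Add back selections omitting two groups (i.e. drawn from a single group): C(3,5) + C(7,5) + C(3,5) = 21.
By inclusion–exclusion: 1287 − 510 + 21 = 798.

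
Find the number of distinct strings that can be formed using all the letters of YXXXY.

10

YXXXY has 5 letters with X appearing 3 times and Y appearing twice.
So there are 5! / (3!·2!) = 10 distinguishable arrangements.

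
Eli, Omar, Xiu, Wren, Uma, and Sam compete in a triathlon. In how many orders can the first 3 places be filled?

This is an ordered selection of 3 from 6: P(6,3).
That gives 6 × 5 × 4 = 120.

120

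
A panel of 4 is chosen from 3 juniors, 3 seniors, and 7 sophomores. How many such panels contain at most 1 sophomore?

155

Split by how many sophomores are chosen (0 through 1).
Sum: C(7,0)·C(6,4) + C(7,1)·C(6,3) = 15 + 140 = 155.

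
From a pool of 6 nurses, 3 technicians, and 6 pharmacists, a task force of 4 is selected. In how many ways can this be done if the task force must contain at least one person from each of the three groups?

Unrestricted: C(15,4) = 1365 ways to pick any 4 of the 15.
Subtract selections that omit an entire group: no nurses → C(9,4) = 126; no technicians → C(12,4) = 495; no pharmacists → C(9,4) = 126.
Add back selections omitting two groups (i.e. drawn from a single group): C(6,4) + C(3,4) + C(6,4) = 30.
By inclusion–exclusion: 1365 − 747 + 30 = 648.

648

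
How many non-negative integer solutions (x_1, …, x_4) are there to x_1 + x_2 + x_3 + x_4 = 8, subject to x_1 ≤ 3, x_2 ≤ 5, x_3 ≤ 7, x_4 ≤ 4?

Ignoring the caps, the number of non-negative solutions to x_1+…+x_4 = 8 is C(11,3) = 165.
Subtract solutions that violate a single cap (substitute x_i' = x_i − (cap_i+1)): x_1 ≥ 4 gives C(7,3) = 35; x_2 ≥ 6 gives C(5,3) = 10; x_3 ≥ 8 gives C(3,3) = 1; x_4 ≥ 5 gives C(6,3) = 20. Together 66.
No two caps can be exceeded simultaneously, so the pair terms are all 0.
By inclusion–exclusion the count is 165 − 66 + 0 = 99.

99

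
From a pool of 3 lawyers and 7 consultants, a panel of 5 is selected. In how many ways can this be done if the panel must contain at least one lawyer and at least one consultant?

231

Unrestricted: C(10,5) = 252 ways to pick any 5 of the 10.
Subtract selections that omit an entire group: no lawyers → C(7,5) = 21; no consultants → C(3,5) = 0.
Both groups omitted at once is impossible, so 252 − 21 = 231.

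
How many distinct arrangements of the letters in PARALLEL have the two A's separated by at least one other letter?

2520

Total arrangements of PARALLEL: 8!/(3!·2!) = 3360.
If the two A's are adjacent, glue them into one block, leaving 7 items to arrange: (7)!/(3!) = 840 ways.
Subtracting, 3360 − 840 = 2520 arrangements keep the A's apart.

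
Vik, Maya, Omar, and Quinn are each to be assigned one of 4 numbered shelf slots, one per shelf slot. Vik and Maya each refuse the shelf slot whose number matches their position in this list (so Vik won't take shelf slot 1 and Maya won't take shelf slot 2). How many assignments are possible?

14

Let Aᵢ (for i ∈ {1, 2}) be the placements that put person i in their forbidden shelf slot. Any j of these fix j positions, leaving (4−j)! ways to fill the rest, and there are C(2,j) ways to pick which j.
By inclusion–exclusion, the number of valid placements is Σ_{j=0}^{2} (−1)^j C(2,j)·(4−j)!.
Computing: 24 − 12 + 2 = 14.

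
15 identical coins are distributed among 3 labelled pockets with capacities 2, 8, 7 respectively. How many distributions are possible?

By stars and bars, unrestricted non-negative solutions to x_1+…+x_3 = 15 number C(15+2,2) = 136.
Subtract solutions that violate a single cap (substitute x_i' = x_i − (cap_i+1)): x_1 ≥ 3 gives C(14,2) = 91; x_2 ≥ 9 gives C(8,2) = 28; x_3 ≥ 8 gives C(9,2) = 36. Together 155.
Add back pairs where two caps are both exceeded: 10 + 15 + 0 = 25.
By inclusion–exclusion the count is 136 − 155 + 25 = 6.

6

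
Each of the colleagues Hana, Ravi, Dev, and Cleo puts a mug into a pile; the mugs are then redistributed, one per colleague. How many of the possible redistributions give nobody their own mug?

9

Count assignments avoiding every fixed point. For any j of the 4 colleagues fixed to their own mug, the other 4−j can be arranged in (4−j)! ways.
By inclusion–exclusion this is Σ_{j=0}^{4} (−1)^j C(4,j)·(4−j)!.
Computing: 24 − 24 + 12 − 4 + 1 = 9.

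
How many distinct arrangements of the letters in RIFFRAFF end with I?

105

Fix I in the last position and arrange the remaining 7 letters.
Those 7 letters have F appearing 4 times and R appearing twice, giving (7)!/(4!·2!) = 105.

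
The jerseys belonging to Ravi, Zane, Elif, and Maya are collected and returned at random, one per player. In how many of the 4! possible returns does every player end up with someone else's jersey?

9

Let Aᵢ be the assignments in which player i gets their old jersey. We want the size of the complement of A₁∪…∪A_4.
By inclusion–exclusion this is Σ_{j=0}^{4} (−1)^j C(4,j)·(4−j)!.
Computing: 24 − 24 + 12 − 4 + 1 = 9.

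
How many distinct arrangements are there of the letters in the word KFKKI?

20

KFKKI has 5 letters with K appearing 3 times.
The number of distinct arrangements is 5!/(3!) = 120/6 = 20.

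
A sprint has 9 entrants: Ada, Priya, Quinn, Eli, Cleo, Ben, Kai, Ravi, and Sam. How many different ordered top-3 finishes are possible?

504

This is an ordered selection of 3 from 9: P(9,3).
That gives 9 × 8 × 7 = 504.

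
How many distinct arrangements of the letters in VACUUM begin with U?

Fix U in the first position and arrange the remaining 5 letters.
Those 5 letters are all distinct, giving (5)! = 120.

120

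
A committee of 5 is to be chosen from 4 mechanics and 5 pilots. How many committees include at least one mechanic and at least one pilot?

Total 5-person selections from all 9: C(9,5) = 126.
Subtract selections that omit an entire group: no mechanics → C(5,5) = 1; no pilots → C(4,5) = 0.
Both groups omitted at once is impossible, so 126 − 1 = 125.

125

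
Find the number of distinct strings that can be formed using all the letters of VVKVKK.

The 6 letters of VVKVKK have repeats: K appearing 3 times and V appearing 3 times.
So there are 6! / (3!·3!) = 20 distinguishable arrangements.

20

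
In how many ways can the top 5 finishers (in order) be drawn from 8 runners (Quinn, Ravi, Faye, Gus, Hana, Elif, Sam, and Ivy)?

There are 8 choices for 1st place, 7 for 2nd, and so on down to 4 for position 5.
That gives 8 × 7 × 6 × 5 × 4 = 6720.

6720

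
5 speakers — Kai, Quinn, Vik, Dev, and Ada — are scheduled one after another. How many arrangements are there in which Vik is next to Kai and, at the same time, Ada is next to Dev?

Treat {Vik,Kai} as one block (2 orders) and {Ada,Dev} as another (2 orders).
That leaves 3 units to arrange: 2 × 2 × 3! = 4 × 6 = 24.

24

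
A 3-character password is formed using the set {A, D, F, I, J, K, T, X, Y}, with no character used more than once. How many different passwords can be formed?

504

Choose and order 3 of the 9 symbols: the first character has 9 options, the next 8, then 7.
That product is 9 × 8 × 7 = 504.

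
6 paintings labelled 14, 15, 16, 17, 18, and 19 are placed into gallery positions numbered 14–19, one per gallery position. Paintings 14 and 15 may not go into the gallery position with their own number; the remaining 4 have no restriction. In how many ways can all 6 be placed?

504

Let Aᵢ (for i ∈ {14, 15}) be the placements that put painting i in its forbidden gallery position. Any j of these fix j positions, leaving (6−j)! ways to fill the rest, and there are C(2,j) ways to pick which j.
By inclusion–exclusion, the number of valid placements is Σ_{j=0}^{2} (−1)^j C(2,j)·(6−j)!.
Computing: 720 − 240 + 24 = 504.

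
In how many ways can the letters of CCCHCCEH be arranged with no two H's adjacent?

There are 8!/(5!·2!) = 168 arrangements of CCCHCCEH in total.
Arrangements with the H's together: treat HH as one letter, giving (7)!/(5!) = 42.
Subtracting, 168 − 42 = 126 arrangements keep the H's apart.

126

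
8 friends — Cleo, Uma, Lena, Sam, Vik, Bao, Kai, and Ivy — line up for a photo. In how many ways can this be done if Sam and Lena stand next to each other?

Place the 6 others and the Sam-Lena pair as 7 objects in a line; the pair has 2 internal arrangements.
That gives 2 × 7! = 2 × 5040 = 10080.

10080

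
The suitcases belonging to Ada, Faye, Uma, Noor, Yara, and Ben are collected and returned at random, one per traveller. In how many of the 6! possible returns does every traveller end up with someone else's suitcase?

265

Count assignments avoiding every fixed point. For any j of the 6 travellers fixed to their own suitcase, the other 6−j can be arranged in (6−j)! ways.
By inclusion–exclusion this is Σ_{j=0}^{6} (−1)^j C(6,j)·(6−j)!.
Computing: 720 − 720 + 360 − 120 + 30 − 6 + 1 = 265.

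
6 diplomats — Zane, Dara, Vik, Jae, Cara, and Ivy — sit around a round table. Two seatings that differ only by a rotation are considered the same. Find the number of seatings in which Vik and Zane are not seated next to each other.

Without the restriction there are (5)! = 120 seatings.
Those with Vik next to Zane: fuse the pair into one unit and seat 5 units around a circle — 2·(4)! = 48.
Subtracting, 120 − 48 = 72.

72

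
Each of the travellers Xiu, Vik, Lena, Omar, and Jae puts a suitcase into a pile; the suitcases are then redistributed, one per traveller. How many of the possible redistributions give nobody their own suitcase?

Let Aᵢ be the assignments in which traveller i gets their own suitcase. We want the size of the complement of A₁∪…∪A_5.
By inclusion–exclusion this is Σ_{j=0}^{5} (−1)^j C(5,j)·(5−j)!.
Computing: 120 − 120 + 60 − 20 + 5 − 1 = 44.

44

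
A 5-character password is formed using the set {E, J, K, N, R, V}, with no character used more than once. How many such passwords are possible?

This is a permutation of 5 out of 6: P(6,5) = 6!/1!.
That product is 6 × 5 × 4 × 3 × 2 = 720.

720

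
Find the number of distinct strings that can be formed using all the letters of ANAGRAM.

Letter multiplicities in ANAGRAM: A×3, G×1, M×1, N×1, R×1.
So there are 7! / (3!) = 840 distinguishable arrangements.

840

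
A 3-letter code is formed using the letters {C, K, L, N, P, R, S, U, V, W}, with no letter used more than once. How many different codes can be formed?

Choose and order 3 of the 10 symbols: the first letter has 10 options, the next 9, then 8.
That product is 10 × 9 × 8 = 720.

720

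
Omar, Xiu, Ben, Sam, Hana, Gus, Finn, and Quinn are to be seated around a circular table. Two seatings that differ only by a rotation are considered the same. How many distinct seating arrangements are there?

5040

Around a circle, 8 distinct people have 8!/8 = (7)! = 5040 rotationally distinct seatings.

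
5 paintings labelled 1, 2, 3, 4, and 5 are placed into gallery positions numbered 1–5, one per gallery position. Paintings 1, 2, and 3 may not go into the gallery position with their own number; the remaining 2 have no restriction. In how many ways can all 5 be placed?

Let Aᵢ (for i ∈ {1, 2, 3}) be the placements that put painting i in its forbidden gallery position. Any j of these fix j positions, leaving (5−j)! ways to fill the rest, and there are C(3,j) ways to pick which j.
By inclusion–exclusion, the number of valid placements is Σ_{j=0}^{3} (−1)^j C(3,j)·(5−j)!.
Computing: 120 − 72 + 18 − 2 = 64.

64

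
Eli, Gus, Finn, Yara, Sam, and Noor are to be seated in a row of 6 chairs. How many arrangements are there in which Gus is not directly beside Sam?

480

Of the 6! = 720 arrangements, those with Gus and Sam adjacent number 2 × 5! = 240 (treat the pair as a block with 2 internal orders).
Complementary counting: 720 − 240 = 480.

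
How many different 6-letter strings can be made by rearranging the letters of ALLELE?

ALLELE has 6 letters with E appearing twice and L appearing 3 times.
So there are 6! / (3!·2!) = 60 distinguishable arrangements.

60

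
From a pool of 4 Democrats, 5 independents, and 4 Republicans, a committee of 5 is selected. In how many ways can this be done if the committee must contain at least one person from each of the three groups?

980

Total 5-person selections from all 13: C(13,5) = 1287.
Subtract selections that omit an entire group: no Democrats → C(9,5) = 126; no independents → C(8,5) = 56; no Republicans → C(9,5) = 126.
Add back selections omitting two groups (i.e. drawn from a single group): C(4,5) + C(5,5) + C(4,5) = 1.
By inclusion–exclusion: 1287 − 308 + 1 = 980.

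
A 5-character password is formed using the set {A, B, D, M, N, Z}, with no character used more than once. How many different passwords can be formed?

With no repetition, fill the 5 characters in order: 6 choices, then 5, down to 2.
6 × 5 × 4 × 3 × 2 = 720.

720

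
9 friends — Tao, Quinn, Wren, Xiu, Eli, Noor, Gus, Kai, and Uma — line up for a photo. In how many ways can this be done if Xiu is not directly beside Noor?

282240

Of the 9! = 362880 arrangements, those with Xiu and Noor adjacent number 2 × 8! = 80640 (treat the pair as a block with 2 internal orders).
Complementary counting: 362880 − 80640 = 282240.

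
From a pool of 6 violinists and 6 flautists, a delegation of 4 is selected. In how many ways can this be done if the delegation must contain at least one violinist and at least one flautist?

465

Unrestricted: C(12,4) = 495 ways to pick any 4 of the 12.
Selections missing a whole group: no violinists → C(6,4) = 15; no flautists → C(6,4) = 15.
Both groups omitted at once is impossible, so 495 − 30 = 465.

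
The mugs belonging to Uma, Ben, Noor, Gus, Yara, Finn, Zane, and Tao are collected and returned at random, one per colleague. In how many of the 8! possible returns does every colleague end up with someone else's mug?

Count assignments avoiding every fixed point. For any j of the 8 colleagues fixed to their own mug, the other 8−j can be arranged in (8−j)! ways.
By inclusion–exclusion this is Σ_{j=0}^{8} (−1)^j C(8,j)·(8−j)!.
Computing: 40320 − 40320 + 20160 − 6720 + 1680 − 336 + 56 − 8 + 1 = 14833.

14833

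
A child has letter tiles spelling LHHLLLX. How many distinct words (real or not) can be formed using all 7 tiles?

LHHLLLX has 7 letters with H appearing twice and L appearing 4 times.
So there are 7! / (4!·2!) = 105 distinguishable arrangements.

105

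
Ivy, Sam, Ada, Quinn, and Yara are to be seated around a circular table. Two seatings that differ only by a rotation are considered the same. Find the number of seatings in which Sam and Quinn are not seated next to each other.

All circular seatings of 5 people number (4)! = 24.
Seatings with Sam beside Quinn: treat them as a block with 2 internal orders, giving 2 × (3)! = 12.
Subtracting, 24 − 12 = 12.

12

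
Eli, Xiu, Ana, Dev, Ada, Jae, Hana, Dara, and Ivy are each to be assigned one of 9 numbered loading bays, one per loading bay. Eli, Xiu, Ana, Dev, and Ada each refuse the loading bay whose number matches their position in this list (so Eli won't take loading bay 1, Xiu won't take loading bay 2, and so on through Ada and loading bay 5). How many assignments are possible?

205056

Let Aᵢ (for 1 ≤ i ≤ 5) be the placements that put person i in their forbidden loading bay. Any j of these fix j positions, leaving (9−j)! ways to fill the rest, and there are C(5,j) ways to pick which j.
By inclusion–exclusion, the number of valid placements is Σ_{j=0}^{5} (−1)^j C(5,j)·(9−j)!.
Computing: 362880 − 201600 + 50400 − 7200 + 600 − 24 = 205056.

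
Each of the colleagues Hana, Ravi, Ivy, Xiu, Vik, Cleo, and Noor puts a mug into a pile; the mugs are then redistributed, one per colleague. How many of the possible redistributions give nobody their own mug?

Let Aᵢ be the assignments in which colleague i gets their own mug. We want the size of the complement of A₁∪…∪A_7.
By inclusion–exclusion this is Σ_{j=0}^{7} (−1)^j C(7,j)·(7−j)!.
Computing: 5040 − 5040 + 2520 − 840 + 210 − 42 + 7 − 1 = 1854.

1854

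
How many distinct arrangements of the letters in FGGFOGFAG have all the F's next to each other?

Treat the 3 copies of F as a single block. The multiset to arrange is then {FFF, A, G, G, G, G, O}, 7 items in all.
That gives (7)!/(4!) = 210 arrangements.

210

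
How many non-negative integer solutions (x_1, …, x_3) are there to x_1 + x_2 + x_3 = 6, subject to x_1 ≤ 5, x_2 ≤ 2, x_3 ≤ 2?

8

By stars and bars, unrestricted non-negative solutions to x_1+…+x_3 = 6 number C(6+2,2) = 28.
Subtract solutions that violate a single cap (substitute x_i' = x_i − (cap_i+1)): x_1 ≥ 6 gives C(2,2) = 1; x_2 ≥ 3 gives C(5,2) = 10; x_3 ≥ 3 gives C(5,2) = 10. Together 21.
Add back pairs where two caps are both exceeded: 0 + 0 + 1 = 1.
By inclusion–exclusion the count is 28 − 21 + 1 = 8.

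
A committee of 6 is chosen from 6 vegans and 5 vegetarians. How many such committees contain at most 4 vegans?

431

Split by how many vegans are chosen (0 through 4).
Sum: C(6,0)·C(5,6) + C(6,1)·C(5,5) + C(6,2)·C(5,4) + C(6,3)·C(5,3) + C(6,4)·C(5,2) = 0 + 6 + 75 + 200 + 150 = 431.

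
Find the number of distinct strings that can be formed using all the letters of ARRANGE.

1260

Letter multiplicities in ARRANGE: A×2, E×1, G×1, N×1, R×2.
So there are 7! / (2!·2!) = 1260 distinguishable arrangements.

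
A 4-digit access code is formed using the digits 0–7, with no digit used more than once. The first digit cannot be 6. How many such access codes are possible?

1470

The first digit has 8−1 = 7 choices (anything except 6).
The remaining 3 digits are filled from the other 7 symbols without repetition: 7 × 6 × 5 = 210.
Total: 7 × 210 = 1470.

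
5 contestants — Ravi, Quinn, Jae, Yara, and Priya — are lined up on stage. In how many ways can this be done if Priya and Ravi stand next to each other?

48

Place the 3 others and the Priya-Ravi pair as 4 objects in a line; the pair has 2 internal arrangements.
That gives 2 × 4! = 2 × 24 = 48.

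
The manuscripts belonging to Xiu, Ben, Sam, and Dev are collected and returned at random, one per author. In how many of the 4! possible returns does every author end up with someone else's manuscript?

Let Aᵢ be the assignments in which author i gets their own manuscript. We want the size of the complement of A₁∪…∪A_4.
By inclusion–exclusion this is Σ_{j=0}^{4} (−1)^j C(4,j)·(4−j)!.
Computing: 24 − 24 + 12 − 4 + 1 = 9.

9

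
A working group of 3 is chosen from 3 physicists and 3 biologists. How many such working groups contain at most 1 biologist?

10

Split by how many biologists are chosen (0 through 1).
Sum: C(3,0)·C(3,3) + C(3,1)·C(3,2) = 1 + 9 = 10.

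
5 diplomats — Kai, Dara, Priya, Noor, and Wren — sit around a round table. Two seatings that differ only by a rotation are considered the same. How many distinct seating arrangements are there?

24

Seat Kai anywhere (absorbing the rotational symmetry), then permute the other 4: (4)! = 24.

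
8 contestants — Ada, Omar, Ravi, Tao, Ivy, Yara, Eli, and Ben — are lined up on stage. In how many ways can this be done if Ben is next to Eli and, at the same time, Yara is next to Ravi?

2880

Treat {Ben,Eli} as one block (2 orders) and {Yara,Ravi} as another (2 orders).
That leaves 6 units to arrange: 2 × 2 × 6! = 4 × 720 = 2880.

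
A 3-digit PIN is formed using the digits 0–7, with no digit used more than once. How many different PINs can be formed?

336

With no repetition, fill the 3 digits in order: 8 choices, then 7, down to 6.
That product is 8 × 7 × 6 = 336.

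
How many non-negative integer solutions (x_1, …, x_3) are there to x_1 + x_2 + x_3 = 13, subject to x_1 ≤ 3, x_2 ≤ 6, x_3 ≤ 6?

Without the upper bounds there are C(15,2) = 105 ways to split 13 among 3 variables.
Subtract solutions that violate a single cap (substitute x_i' = x_i − (cap_i+1)): x_1 ≥ 4 gives C(11,2) = 55; x_2 ≥ 7 gives C(8,2) = 28; x_3 ≥ 7 gives C(8,2) = 28. Together 111.
Add back pairs where two caps are both exceeded: 6 + 6 + 0 = 12.
By inclusion–exclusion the count is 105 − 111 + 12 = 6.

6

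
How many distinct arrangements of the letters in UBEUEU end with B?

Fix B in the last position and arrange the remaining 5 letters.
Those 5 letters have E appearing twice and U appearing 3 times, giving (5)!/(3!·2!) = 10.

10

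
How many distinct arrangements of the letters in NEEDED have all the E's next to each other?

12

Treat the 3 copies of E as a single block. The multiset to arrange is then {EEE, D, D, N}, 4 items in all.
That gives (4)!/(2!) = 12 arrangements.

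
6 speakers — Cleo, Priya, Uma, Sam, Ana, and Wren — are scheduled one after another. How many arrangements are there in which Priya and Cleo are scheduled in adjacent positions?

240

Glue Priya and Cleo into one block (2 internal orders), leaving 5 units to arrange in a row.
That gives 2 × 5! = 2 × 120 = 240.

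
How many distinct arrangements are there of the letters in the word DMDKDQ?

DMDKDQ has 6 letters with D appearing 3 times.
So there are 6! / (3!) = 120 distinguishable arrangements.

120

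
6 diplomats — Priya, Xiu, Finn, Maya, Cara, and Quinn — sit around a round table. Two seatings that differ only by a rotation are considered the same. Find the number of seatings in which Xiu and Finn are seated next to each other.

Treat {Xiu, Finn} as one unit (2 internal orders) and seat the resulting 5 units around the table: (4)! circular arrangements.
So 2 × (4)! = 2 × 24 = 48.

48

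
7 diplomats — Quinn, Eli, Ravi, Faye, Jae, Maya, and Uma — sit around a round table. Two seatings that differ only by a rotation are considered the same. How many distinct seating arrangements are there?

720

Seat Quinn anywhere (absorbing the rotational symmetry), then permute the other 6: (6)! = 720.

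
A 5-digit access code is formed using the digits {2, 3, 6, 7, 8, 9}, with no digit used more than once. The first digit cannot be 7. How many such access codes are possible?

600

The first digit has 6−1 = 5 choices (anything except 7).
The remaining 4 digits are filled from the other 5 symbols without repetition: 5 × 4 × 3 × 2 = 120.
Total: 5 × 120 = 600.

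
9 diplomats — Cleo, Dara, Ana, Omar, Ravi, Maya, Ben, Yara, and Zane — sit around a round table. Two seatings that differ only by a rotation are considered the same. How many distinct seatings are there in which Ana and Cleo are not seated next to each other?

30240

Without the restriction there are (8)! = 40320 seatings.
Those with Ana next to Cleo: fuse the pair into one unit and seat 8 units around a circle — 2·(7)! = 10080.
Subtracting, 40320 − 10080 = 30240.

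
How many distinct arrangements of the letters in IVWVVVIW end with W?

Fix W in the last position and arrange the remaining 7 letters.
Those 7 letters have I appearing twice and V appearing 4 times, giving (7)!/(4!·2!) = 105.

105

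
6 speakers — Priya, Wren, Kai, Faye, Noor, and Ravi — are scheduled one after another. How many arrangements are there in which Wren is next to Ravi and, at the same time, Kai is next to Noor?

96

Treat {Wren,Ravi} as one block (2 orders) and {Kai,Noor} as another (2 orders).
That leaves 4 units to arrange: 2 × 2 × 4! = 4 × 24 = 96.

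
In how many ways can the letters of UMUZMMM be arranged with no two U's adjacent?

Total arrangements of UMUZMMM: 7!/(4!·2!) = 105.
Arrangements with the U's together: treat UU as one letter, giving (6)!/(4!) = 30.
Subtracting, 105 − 30 = 75 arrangements keep the U's apart.

75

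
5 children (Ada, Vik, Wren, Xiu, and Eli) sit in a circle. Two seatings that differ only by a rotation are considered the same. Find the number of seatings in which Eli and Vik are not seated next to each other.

Without the restriction there are (4)! = 24 seatings.
Seatings with Eli beside Vik: treat them as a block with 2 internal orders, giving 2 × (3)! = 12.
Subtracting, 24 − 12 = 12.

12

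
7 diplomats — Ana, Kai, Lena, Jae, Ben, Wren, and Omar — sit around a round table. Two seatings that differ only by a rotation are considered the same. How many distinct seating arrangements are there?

720

Around a circle, 7 distinct people have 7!/7 = (6)! = 720 rotationally distinct seatings.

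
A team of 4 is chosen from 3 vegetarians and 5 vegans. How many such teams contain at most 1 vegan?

5

Split by how many vegans are chosen (0 through 1).
Sum: C(5,0)·C(3,4) + C(5,1)·C(3,3) = 0 + 5 = 5.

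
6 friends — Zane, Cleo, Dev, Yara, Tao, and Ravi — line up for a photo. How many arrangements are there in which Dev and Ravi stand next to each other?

Place the 4 others and the Dev-Ravi pair as 5 objects in a line; the pair has 2 internal arrangements.
So the count is 2·(5)! = 240.

240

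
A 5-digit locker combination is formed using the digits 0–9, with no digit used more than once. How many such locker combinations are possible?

Choose and order 5 of the 10 symbols: the first digit has 10 options, the next 9, and so on down to 6.
That product is 10 × 9 × 8 × 7 × 6 = 30240.

30240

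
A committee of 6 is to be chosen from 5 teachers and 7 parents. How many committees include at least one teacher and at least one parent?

917

Total 6-person selections from all 12: C(12,6) = 924.
Subtract selections that omit an entire group: no teachers → C(7,6) = 7; no parents → C(5,6) = 0.
Both groups omitted at once is impossible, so 924 − 7 = 917.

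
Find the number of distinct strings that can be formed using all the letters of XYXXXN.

30

The 6 letters of XYXXXN have repeats: X appearing 4 times.
So there are 6! / (4!) = 30 distinguishable arrangements.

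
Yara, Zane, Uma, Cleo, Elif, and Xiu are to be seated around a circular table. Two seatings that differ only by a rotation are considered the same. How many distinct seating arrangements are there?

Around a circle, 6 distinct people have 6!/6 = (5)! = 120 rotationally distinct seatings.

120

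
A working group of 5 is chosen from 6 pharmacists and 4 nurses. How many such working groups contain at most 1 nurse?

Split by how many nurses are chosen (0 through 1).
Sum: C(4,0)·C(6,5) + C(4,1)·C(6,4) = 6 + 60 = 66.

66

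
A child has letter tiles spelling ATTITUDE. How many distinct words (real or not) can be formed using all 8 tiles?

6720

The 8 letters of ATTITUDE have repeats: T appearing 3 times.
So there are 8! / (3!) = 6720 distinguishable arrangements.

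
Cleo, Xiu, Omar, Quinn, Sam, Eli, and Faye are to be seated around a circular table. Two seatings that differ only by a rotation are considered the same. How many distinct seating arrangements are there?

720

Around a circle, 7 distinct people have 7!/7 = (6)! = 720 rotationally distinct seatings.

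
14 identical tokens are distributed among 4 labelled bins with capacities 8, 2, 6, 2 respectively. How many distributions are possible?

27

By stars and bars, unrestricted non-negative solutions to x_1+…+x_4 = 14 number C(14+3,3) = 680.
Subtract solutions that violate a single cap (substitute x_i' = x_i − (cap_i+1)): x_1 ≥ 9 gives C(8,3) = 56; x_2 ≥ 3 gives C(14,3) = 364; x_3 ≥ 7 gives C(10,3) = 120; x_4 ≥ 3 gives C(14,3) = 364. Together 904.
Add back pairs where two caps are both exceeded: 10 + 0 + 10 + 35 + 165 + 35 = 255.
Subtract triples: 0 + 0 + 0 + 4 = 4.
By inclusion–exclusion the count is 680 − 904 + 255 − 4 = 27.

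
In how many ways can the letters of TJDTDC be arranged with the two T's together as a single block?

60

Treat the 2 copies of T as a single block. The multiset to arrange is then {TT, C, D, D, J}, 5 items in all.
That gives (5)!/(2!) = 60 arrangements.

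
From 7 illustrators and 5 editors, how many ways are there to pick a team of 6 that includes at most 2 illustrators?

Split by how many illustrators are chosen (0 through 2).
Sum: C(7,0)·C(5,6) + C(7,1)·C(5,5) + C(7,2)·C(5,4) = 0 + 7 + 105 = 112.

112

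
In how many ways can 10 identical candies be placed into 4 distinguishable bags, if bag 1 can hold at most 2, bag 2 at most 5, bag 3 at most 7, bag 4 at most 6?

By stars and bars, unrestricted non-negative solutions to x_1+…+x_4 = 10 number C(10+3,3) = 286.
Subtract solutions that violate a single cap (substitute x_i' = x_i − (cap_i+1)): x_1 ≥ 3 gives C(10,3) = 120; x_2 ≥ 6 gives C(7,3) = 35; x_3 ≥ 8 gives C(5,3) = 10; x_4 ≥ 7 gives C(6,3) = 20. Together 185.
Add back pairs where two caps are both exceeded: 4 + 0 + 1 + 0 + 0 + 0 = 5.
By inclusion–exclusion the count is 286 − 185 + 5 = 106.

106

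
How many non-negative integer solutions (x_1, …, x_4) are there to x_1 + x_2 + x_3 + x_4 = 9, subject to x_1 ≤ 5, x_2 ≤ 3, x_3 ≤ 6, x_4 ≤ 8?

133

Ignoring the caps, the number of non-negative solutions to x_1+…+x_4 = 9 is C(12,3) = 220.
Subtract solutions that violate a single cap (substitute x_i' = x_i − (cap_i+1)): x_1 ≥ 6 gives C(6,3) = 20; x_2 ≥ 4 gives C(8,3) = 56; x_3 ≥ 7 gives C(5,3) = 10; x_4 ≥ 9 gives C(3,3) = 1. Together 87.
No two caps can be exceeded simultaneously, so the pair terms are all 0.
By inclusion–exclusion the count is 220 − 87 + 0 = 133.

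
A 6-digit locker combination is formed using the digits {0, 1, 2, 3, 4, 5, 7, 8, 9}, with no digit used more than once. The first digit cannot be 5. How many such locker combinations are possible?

53760

The first digit has 9−1 = 8 choices (anything except 5).
The remaining 5 digits are filled from the other 8 symbols without repetition: 8 × 7 × 6 × 5 × 4 = 6720.
Total: 8 × 6720 = 53760.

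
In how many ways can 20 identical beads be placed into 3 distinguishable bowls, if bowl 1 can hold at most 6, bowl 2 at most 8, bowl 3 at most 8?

6

Without the upper bounds there are C(22,2) = 231 ways to split 20 among 3 bowls.
Subtract solutions that violate a single cap (substitute x_i' = x_i − (cap_i+1)): x_1 ≥ 7 gives C(15,2) = 105; x_2 ≥ 9 gives C(13,2) = 78; x_3 ≥ 9 gives C(13,2) = 78. Together 261.
Add back pairs where two caps are both exceeded: 15 + 15 + 6 = 36.
By inclusion–exclusion the count is 231 − 261 + 36 = 6.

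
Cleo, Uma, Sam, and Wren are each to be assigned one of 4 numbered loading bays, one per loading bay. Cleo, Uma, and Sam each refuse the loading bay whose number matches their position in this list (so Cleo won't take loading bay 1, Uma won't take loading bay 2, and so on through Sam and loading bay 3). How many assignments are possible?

Let Aᵢ (for i ∈ {1, 2, 3}) be the placements that put person i in their forbidden loading bay. Any j of these fix j positions, leaving (4−j)! ways to fill the rest, and there are C(3,j) ways to pick which j.
By inclusion–exclusion, the number of valid placements is Σ_{j=0}^{3} (−1)^j C(3,j)·(4−j)!.
Computing: 24 − 18 + 6 − 1 = 11.

11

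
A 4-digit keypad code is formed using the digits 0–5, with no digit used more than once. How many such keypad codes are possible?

360

This is a permutation of 4 out of 6: P(6,4) = 6!/2!.
6 × 5 × 4 × 3 = 360.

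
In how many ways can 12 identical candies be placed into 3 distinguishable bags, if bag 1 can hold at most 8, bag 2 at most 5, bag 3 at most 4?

20

Ignoring the caps, the number of non-negative solutions to x_1+…+x_3 = 12 is C(14,2) = 91.
Subtract solutions that violate a single cap (substitute x_i' = x_i − (cap_i+1)): x_1 ≥ 9 gives C(5,2) = 10; x_2 ≥ 6 gives C(8,2) = 28; x_3 ≥ 5 gives C(9,2) = 36. Together 74.
Add back pairs where two caps are both exceeded: 0 + 0 + 3 = 3.
By inclusion–exclusion the count is 91 − 74 + 3 = 20.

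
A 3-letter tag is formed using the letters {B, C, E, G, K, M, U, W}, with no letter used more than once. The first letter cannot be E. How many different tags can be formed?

294

The first letter has 8−1 = 7 choices (anything except E).
The remaining 2 letters are filled from the other 7 symbols without repetition: 7 × 6 = 42.
Total: 7 × 42 = 294.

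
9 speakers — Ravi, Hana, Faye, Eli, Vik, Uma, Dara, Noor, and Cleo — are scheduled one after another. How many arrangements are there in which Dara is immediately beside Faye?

80640

Treat {Dara, Faye} as a single unit. There are 8 units to order, and the pair itself can be ordered 2 ways.
That gives 2 × 8! = 2 × 40320 = 80640.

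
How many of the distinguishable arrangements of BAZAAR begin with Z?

With the first slot taken by Z, it remains to arrange the other 5 letters (BAAAR).
Those 5 letters have A appearing 3 times, giving (5)!/(3!) = 20.

20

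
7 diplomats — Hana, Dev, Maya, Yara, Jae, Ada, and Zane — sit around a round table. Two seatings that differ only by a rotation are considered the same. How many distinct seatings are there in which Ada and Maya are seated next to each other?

Treat {Ada, Maya} as one unit (2 internal orders) and seat the resulting 6 units around the table: (5)! circular arrangements.
So 2 × (5)! = 2 × 120 = 240.

240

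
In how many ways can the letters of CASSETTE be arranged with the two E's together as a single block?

Treat the 2 copies of E as a single block. The multiset to arrange is then {EE, A, C, S, S, T, T}, 7 items in all.
That gives (7)!/(2!·2!) = 1260 arrangements.

1260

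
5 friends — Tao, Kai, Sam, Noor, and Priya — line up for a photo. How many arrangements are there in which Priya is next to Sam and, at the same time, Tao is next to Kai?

24

Treat {Priya,Sam} as one block (2 orders) and {Tao,Kai} as another (2 orders).
That leaves 3 units to arrange: 2 × 2 × 3! = 4 × 6 = 24.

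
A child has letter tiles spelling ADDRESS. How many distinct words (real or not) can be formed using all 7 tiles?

1260

ADDRESS has 7 letters with D appearing twice and S appearing twice.
So there are 7! / (2!·2!) = 1260 distinguishable arrangements.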